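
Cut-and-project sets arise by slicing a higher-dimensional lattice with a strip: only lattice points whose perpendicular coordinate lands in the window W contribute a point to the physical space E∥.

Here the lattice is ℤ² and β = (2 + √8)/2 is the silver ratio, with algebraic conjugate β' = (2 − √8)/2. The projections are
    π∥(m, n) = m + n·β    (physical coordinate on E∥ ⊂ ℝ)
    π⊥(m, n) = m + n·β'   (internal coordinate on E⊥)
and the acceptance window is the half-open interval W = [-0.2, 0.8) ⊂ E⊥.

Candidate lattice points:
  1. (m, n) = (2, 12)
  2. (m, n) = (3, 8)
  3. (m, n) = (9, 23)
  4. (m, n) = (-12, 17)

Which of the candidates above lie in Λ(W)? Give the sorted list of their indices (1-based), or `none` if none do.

Numerically β ≈ 2.414214 and β' = −1/β ≈ -0.414214.
candidate 1: (m,n)=(2,12) → π∥ = 2+12·β ≈ 30.970563, π⊥ = 2+12·β' ≈ -2.970563 ∉ [-0.2, 0.8) ⇒ out
candidate 2: (m,n)=(3,8) → π∥ = 3+8·β ≈ 22.313708, π⊥ = 3+8·β' ≈ -0.313708 ∉ [-0.2, 0.8) ⇒ out
candidate 3: (m,n)=(9,23) → π∥ = 9+23·β ≈ 64.526912, π⊥ = 9+23·β' ≈ -0.526912 ∉ [-0.2, 0.8) ⇒ out
candidate 4: (m,n)=(-12,17) → π∥ = -12+17·β ≈ 29.041631, π⊥ = -12+17·β' ≈ -19.041631 ∉ [-0.2, 0.8) ⇒ out

none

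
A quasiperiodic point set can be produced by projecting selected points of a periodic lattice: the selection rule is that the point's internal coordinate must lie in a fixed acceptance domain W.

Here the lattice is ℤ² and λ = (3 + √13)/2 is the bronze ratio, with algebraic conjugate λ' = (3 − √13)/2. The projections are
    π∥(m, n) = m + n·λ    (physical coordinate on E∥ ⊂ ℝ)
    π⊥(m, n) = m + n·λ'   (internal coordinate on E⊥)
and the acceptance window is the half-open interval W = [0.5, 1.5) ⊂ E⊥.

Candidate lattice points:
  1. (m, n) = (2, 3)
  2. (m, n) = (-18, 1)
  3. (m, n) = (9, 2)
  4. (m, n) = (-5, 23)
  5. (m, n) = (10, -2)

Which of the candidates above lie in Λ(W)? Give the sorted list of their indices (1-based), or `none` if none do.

Compute λ' = (3−√13)/2 = -0.3028, so π⊥(m,n) = m -0.3028·n.
[1] lift (2,3): star map gives 1.0917; window check 0.5 ≤ 1.0917 < 1.5 is true → IN Λ
[2] lift (-18,1): star map gives -18.3028; window check 0.5 ≤ -18.3028 < 1.5 is false → out
[3] lift (9,2): star map gives 8.3944; window check 0.5 ≤ 8.3944 < 1.5 is false → out
[4] lift (-5,23): star map gives -11.9638; window check 0.5 ≤ -11.9638 < 1.5 is false → out
[5] lift (10,-2): star map gives 10.6056; window check 0.5 ≤ 10.6056 < 1.5 is false → out

1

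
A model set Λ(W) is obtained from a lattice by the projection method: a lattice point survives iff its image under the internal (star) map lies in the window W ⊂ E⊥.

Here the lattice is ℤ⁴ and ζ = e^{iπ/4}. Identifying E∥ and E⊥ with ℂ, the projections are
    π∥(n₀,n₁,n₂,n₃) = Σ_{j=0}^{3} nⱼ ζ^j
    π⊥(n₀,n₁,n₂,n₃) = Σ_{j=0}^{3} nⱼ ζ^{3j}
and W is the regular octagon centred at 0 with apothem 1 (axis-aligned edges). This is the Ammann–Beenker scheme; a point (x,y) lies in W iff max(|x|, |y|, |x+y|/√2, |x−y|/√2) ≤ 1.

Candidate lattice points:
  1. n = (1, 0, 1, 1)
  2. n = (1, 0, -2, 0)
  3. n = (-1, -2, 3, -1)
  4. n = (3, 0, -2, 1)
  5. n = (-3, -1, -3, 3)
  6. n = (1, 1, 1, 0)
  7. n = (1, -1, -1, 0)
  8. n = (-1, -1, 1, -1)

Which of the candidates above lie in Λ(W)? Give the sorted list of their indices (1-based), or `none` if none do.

Internal map: ζ^{3j} for j=0..3 gives (1,0), (−√2/2,√2/2), (0,−1), (√2/2,√2/2).
candidate 1: n = (1, 0, 1, 1) → π⊥ ≈ (+1.7071, -0.2929); max(|x|,|y|,|x±y|/√2) = 1.7071 > 1 ⇒ ∉ W
candidate 2: n = (1, 0, -2, 0) → π⊥ ≈ (+1.0000, +2.0000); max(|x|,|y|,|x±y|/√2) = 2.1213 > 1 ⇒ ∉ W
candidate 3: n = (-1, -2, 3, -1) → π⊥ ≈ (-0.2929, -5.1213); max(|x|,|y|,|x±y|/√2) = 5.1213 > 1 ⇒ ∉ W
candidate 4: n = (3, 0, -2, 1) → π⊥ ≈ (+3.7071, +2.7071); max(|x|,|y|,|x±y|/√2) = 4.5355 > 1 ⇒ ∉ W
candidate 5: n = (-3, -1, -3, 3) → π⊥ ≈ (-0.1716, +4.4142); max(|x|,|y|,|x±y|/√2) = 4.4142 > 1 ⇒ ∉ W
candidate 6: n = (1, 1, 1, 0) → π⊥ ≈ (+0.2929, -0.2929); max(|x|,|y|,|x±y|/√2) = 0.4142 ≤ 1 ⇒ ∈ W
candidate 7: n = (1, -1, -1, 0) → π⊥ ≈ (+1.7071, +0.2929); max(|x|,|y|,|x±y|/√2) = 1.7071 > 1 ⇒ ∉ W
candidate 8: n = (-1, -1, 1, -1) → π⊥ ≈ (-1.0000, -2.4142); max(|x|,|y|,|x±y|/√2) = 2.4142 > 1 ⇒ ∉ W

6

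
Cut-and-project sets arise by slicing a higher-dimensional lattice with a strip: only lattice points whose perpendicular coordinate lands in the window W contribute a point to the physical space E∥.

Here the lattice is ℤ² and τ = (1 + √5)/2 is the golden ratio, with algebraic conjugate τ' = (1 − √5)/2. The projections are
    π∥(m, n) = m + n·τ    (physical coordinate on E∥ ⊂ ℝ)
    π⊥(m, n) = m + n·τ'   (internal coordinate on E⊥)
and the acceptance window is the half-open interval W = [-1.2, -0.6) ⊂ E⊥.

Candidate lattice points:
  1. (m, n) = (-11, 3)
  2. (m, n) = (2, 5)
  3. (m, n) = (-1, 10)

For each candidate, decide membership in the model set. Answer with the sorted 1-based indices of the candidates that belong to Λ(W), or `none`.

2

Numerically τ ≈ 1.61803 and τ' = −1/τ ≈ -0.61803.
candidate 1: (m,n)=(-11,3) → π∥ = -11+3·τ ≈ -6.14590, π⊥ = -11+3·τ' ≈ -12.85410 ∉ [-1.2, -0.6) ⇒ out
candidate 2: (m,n)=(2,5) → π∥ = 2+5·τ ≈ 10.09017, π⊥ = 2+5·τ' ≈ -1.09017 ∈ [-1.2, -0.6) ⇒ IN Λ
candidate 3: (m,n)=(-1,10) → π∥ = -1+10·τ ≈ 15.18034, π⊥ = -1+10·τ' ≈ -7.18034 ∉ [-1.2, -0.6) ⇒ out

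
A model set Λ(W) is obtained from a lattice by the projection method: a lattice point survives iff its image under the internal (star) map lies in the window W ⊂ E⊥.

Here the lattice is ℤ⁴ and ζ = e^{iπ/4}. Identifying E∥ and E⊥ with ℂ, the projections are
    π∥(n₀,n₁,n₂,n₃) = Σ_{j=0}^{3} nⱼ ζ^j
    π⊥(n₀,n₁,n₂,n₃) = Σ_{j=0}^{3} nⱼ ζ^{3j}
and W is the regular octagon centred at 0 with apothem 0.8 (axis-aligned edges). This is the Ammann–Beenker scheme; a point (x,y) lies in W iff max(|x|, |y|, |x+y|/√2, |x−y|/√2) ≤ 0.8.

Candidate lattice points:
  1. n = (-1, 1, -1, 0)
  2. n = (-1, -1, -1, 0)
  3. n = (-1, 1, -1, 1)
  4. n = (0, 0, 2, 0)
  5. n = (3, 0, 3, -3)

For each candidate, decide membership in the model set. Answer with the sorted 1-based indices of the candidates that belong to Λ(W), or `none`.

With ζ = e^{iπ/4} the internal vectors are ζ^0,ζ^3,ζ^6,ζ^9.
#1 (-1, 1, -1, 0): internal (-1.70711, 1.70711); octagon support 2.41421 vs apothem 0.8 → ∉ W
#2 (-1, -1, -1, 0): internal (-0.29289, 0.29289); octagon support 0.41421 vs apothem 0.8 → ∈ W
#3 (-1, 1, -1, 1): internal (-1.00000, 2.41421); octagon support 2.41421 vs apothem 0.8 → ∉ W
#4 (0, 0, 2, 0): internal (0.00000, -2.00000); octagon support 2.00000 vs apothem 0.8 → ∉ W
#5 (3, 0, 3, -3): internal (0.87868, -5.12132); octagon support 5.12132 vs apothem 0.8 → ∉ W

2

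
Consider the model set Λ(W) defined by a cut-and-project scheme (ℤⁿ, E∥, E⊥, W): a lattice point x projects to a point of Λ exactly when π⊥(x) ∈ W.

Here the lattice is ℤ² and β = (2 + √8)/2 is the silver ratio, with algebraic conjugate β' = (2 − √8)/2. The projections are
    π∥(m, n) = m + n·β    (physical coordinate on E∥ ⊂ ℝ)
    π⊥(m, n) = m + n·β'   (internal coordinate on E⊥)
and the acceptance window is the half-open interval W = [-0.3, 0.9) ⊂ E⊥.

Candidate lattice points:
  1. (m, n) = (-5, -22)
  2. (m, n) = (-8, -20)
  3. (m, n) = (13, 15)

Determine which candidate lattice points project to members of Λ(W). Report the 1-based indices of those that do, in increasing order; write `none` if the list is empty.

β' = (2−√8)/2 ≈ -0.414214.
[1] lift (-5,-22): star map gives 4.112698; window check -0.3 ≤ 4.112698 < 0.9 is false → out
[2] lift (-8,-20): star map gives 0.284271; window check -0.3 ≤ 0.284271 < 0.9 is true → IN Λ
[3] lift (13,15): star map gives 6.786797; window check -0.3 ≤ 6.786797 < 0.9 is false → out

2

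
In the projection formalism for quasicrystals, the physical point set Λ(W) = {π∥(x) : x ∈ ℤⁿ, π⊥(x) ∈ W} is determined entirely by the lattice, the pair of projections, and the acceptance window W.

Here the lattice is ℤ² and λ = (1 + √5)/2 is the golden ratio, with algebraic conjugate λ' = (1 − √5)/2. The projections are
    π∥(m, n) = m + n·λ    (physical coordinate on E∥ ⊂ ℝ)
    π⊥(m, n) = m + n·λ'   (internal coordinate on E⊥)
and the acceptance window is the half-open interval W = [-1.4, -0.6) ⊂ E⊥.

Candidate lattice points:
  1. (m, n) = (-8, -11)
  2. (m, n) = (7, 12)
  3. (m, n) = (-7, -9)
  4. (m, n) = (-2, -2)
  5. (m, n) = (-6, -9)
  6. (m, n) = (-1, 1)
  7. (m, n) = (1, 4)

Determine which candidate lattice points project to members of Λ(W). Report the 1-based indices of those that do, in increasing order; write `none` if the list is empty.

λ' = (1−√5)/2 ≈ -0.618034.
candidate 1: (m,n)=(-8,-11) → π∥ = -8-11·λ ≈ -25.798374, π⊥ = -8-11·λ' ≈ -1.201626 ∈ [-1.4, -0.6) ⇒ IN Λ
candidate 2: (m,n)=(7,12) → π∥ = 7+12·λ ≈ 26.416408, π⊥ = 7+12·λ' ≈ -0.416408 ∉ [-1.4, -0.6) ⇒ out
candidate 3: (m,n)=(-7,-9) → π∥ = -7-9·λ ≈ -21.562306, π⊥ = -7-9·λ' ≈ -1.437694 ∉ [-1.4, -0.6) ⇒ out
candidate 4: (m,n)=(-2,-2) → π∥ = -2-2·λ ≈ -5.236068, π⊥ = -2-2·λ' ≈ -0.763932 ∈ [-1.4, -0.6) ⇒ IN Λ
candidate 5: (m,n)=(-6,-9) → π∥ = -6-9·λ ≈ -20.562306, π⊥ = -6-9·λ' ≈ -0.437694 ∉ [-1.4, -0.6) ⇒ out
candidate 6: (m,n)=(-1,1) → π∥ = -1+1·λ ≈ 0.618034, π⊥ = -1+1·λ' ≈ -1.618034 ∉ [-1.4, -0.6) ⇒ out
candidate 7: (m,n)=(1,4) → π∥ = 1+4·λ ≈ 7.472136, π⊥ = 1+4·λ' ≈ -1.472136 ∉ [-1.4, -0.6) ⇒ out

1, 4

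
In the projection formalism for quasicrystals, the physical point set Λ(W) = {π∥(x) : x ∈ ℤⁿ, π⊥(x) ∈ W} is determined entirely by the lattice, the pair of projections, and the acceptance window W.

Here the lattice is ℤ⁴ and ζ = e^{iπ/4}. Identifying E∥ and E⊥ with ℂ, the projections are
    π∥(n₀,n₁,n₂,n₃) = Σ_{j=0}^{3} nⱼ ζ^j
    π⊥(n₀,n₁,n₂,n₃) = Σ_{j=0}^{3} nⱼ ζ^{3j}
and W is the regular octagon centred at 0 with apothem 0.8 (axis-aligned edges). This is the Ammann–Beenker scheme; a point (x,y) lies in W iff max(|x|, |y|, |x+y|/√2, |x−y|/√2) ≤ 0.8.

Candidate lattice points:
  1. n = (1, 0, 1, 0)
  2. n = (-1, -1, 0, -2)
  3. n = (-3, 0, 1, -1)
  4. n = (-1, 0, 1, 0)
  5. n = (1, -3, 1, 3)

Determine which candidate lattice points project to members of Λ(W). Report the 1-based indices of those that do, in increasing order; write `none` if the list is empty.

none

Internal map: ζ^{3j} for j=0..3 gives (1,0), (−√2/2,√2/2), (0,−1), (√2/2,√2/2).
candidate 1: n = (1, 0, 1, 0) → π⊥ ≈ (+1.00000, -1.00000); max(|x|,|y|,|x±y|/√2) = 1.41421 > 0.8 ⇒ ∉ W
candidate 2: n = (-1, -1, 0, -2) → π⊥ ≈ (-1.70711, -2.12132); max(|x|,|y|,|x±y|/√2) = 2.70711 > 0.8 ⇒ ∉ W
candidate 3: n = (-3, 0, 1, -1) → π⊥ ≈ (-3.70711, -1.70711); max(|x|,|y|,|x±y|/√2) = 3.82843 > 0.8 ⇒ ∉ W
candidate 4: n = (-1, 0, 1, 0) → π⊥ ≈ (-1.00000, -1.00000); max(|x|,|y|,|x±y|/√2) = 1.41421 > 0.8 ⇒ ∉ W
candidate 5: n = (1, -3, 1, 3) → π⊥ ≈ (+5.24264, -1.00000); max(|x|,|y|,|x±y|/√2) = 5.24264 > 0.8 ⇒ ∉ W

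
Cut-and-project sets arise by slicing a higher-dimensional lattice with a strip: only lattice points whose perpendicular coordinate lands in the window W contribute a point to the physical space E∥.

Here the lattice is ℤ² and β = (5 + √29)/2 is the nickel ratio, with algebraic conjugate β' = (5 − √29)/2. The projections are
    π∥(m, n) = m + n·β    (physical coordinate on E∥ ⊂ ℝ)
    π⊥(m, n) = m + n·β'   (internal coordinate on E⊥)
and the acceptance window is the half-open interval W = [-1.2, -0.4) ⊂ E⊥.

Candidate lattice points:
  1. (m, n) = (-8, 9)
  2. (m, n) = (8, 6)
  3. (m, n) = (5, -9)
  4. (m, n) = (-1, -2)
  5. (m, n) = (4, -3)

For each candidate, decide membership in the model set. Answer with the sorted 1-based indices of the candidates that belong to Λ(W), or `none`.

Numerically β ≈ 5.192582 and β' = −1/β ≈ -0.192582.
[1] lift (-8,9): star map gives -9.733242; window check -1.2 ≤ -9.733242 < -0.4 is false → out
[2] lift (8,6): star map gives 6.844506; window check -1.2 ≤ 6.844506 < -0.4 is false → out
[3] lift (5,-9): star map gives 6.733242; window check -1.2 ≤ 6.733242 < -0.4 is false → out
[4] lift (-1,-2): star map gives -0.614835; window check -1.2 ≤ -0.614835 < -0.4 is true → IN Λ
[5] lift (4,-3): star map gives 4.577747; window check -1.2 ≤ 4.577747 < -0.4 is false → out

4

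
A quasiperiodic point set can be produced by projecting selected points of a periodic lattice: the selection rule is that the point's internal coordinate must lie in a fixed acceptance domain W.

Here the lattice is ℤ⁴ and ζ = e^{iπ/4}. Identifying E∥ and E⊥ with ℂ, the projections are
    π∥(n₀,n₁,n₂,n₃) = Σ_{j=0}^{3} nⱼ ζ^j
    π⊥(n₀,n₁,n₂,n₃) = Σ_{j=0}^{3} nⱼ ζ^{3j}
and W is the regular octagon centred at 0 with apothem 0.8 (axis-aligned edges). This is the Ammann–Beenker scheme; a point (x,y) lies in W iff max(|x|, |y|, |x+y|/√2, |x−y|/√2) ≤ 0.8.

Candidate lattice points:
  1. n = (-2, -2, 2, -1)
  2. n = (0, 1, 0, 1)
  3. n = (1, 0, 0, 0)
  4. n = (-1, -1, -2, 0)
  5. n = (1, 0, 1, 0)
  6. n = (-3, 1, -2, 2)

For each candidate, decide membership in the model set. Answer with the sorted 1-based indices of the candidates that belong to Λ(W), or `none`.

none

With ζ = e^{iπ/4} the internal vectors are ζ^0,ζ^3,ζ^6,ζ^9.
#1 (-2, -2, 2, -1): internal (-1.29289, -4.12132); octagon support 4.12132 vs apothem 0.8 → ∉ W
#2 (0, 1, 0, 1): internal (0.00000, 1.41421); octagon support 1.41421 vs apothem 0.8 → ∉ W
#3 (1, 0, 0, 0): internal (1.00000, 0.00000); octagon support 1.00000 vs apothem 0.8 → ∉ W
#4 (-1, -1, -2, 0): internal (-0.29289, 1.29289); octagon support 1.29289 vs apothem 0.8 → ∉ W
#5 (1, 0, 1, 0): internal (1.00000, -1.00000); octagon support 1.41421 vs apothem 0.8 → ∉ W
#6 (-3, 1, -2, 2): internal (-2.29289, 4.12132); octagon support 4.53553 vs apothem 0.8 → ∉ W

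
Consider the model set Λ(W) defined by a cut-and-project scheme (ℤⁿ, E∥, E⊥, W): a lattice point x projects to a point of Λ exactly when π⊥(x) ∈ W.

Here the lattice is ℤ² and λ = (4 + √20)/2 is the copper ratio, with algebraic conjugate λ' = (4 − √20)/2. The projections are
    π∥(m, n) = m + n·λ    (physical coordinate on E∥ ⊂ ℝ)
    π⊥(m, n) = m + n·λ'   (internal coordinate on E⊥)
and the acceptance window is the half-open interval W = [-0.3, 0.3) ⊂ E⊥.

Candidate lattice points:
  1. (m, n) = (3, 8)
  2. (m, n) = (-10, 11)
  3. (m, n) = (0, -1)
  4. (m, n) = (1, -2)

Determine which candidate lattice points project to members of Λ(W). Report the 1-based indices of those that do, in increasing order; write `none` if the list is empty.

3

Compute λ' = (4−√20)/2 = -0.236068, so π⊥(m,n) = m -0.236068·n.
candidate 1: (m,n)=(3,8) → π∥ = 3+8·λ ≈ 36.888544, π⊥ = 3+8·λ' ≈ 1.111456 ∉ [-0.3, 0.3) ⇒ out
candidate 2: (m,n)=(-10,11) → π∥ = -10+11·λ ≈ 36.596748, π⊥ = -10+11·λ' ≈ -12.596748 ∉ [-0.3, 0.3) ⇒ out
candidate 3: (m,n)=(0,-1) → π∥ = 0-1·λ ≈ -4.236068, π⊥ = 0-1·λ' ≈ 0.236068 ∈ [-0.3, 0.3) ⇒ IN Λ
candidate 4: (m,n)=(1,-2) → π∥ = 1-2·λ ≈ -7.472136, π⊥ = 1-2·λ' ≈ 1.472136 ∉ [-0.3, 0.3) ⇒ out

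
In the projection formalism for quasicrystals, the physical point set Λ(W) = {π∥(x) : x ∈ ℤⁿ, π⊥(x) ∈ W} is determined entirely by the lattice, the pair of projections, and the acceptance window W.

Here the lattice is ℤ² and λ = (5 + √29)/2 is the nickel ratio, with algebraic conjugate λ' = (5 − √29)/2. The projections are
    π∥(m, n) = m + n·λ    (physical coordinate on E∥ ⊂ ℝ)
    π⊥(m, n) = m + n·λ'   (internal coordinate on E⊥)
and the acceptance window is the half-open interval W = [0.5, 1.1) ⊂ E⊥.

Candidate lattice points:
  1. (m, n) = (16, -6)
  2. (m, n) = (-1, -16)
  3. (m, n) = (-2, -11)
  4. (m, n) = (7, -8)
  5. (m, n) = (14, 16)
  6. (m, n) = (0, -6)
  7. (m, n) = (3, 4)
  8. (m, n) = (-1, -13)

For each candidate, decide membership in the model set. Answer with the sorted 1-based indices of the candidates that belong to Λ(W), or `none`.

Numerically λ ≈ 5.192582 and λ' = −1/λ ≈ -0.192582.
[1] lift (16,-6): star map gives 17.155494; window check 0.5 ≤ 17.155494 < 1.1 is false → out
[2] lift (-1,-16): star map gives 2.081318; window check 0.5 ≤ 2.081318 < 1.1 is false → out
[3] lift (-2,-11): star map gives 0.118406; window check 0.5 ≤ 0.118406 < 1.1 is false → out
[4] lift (7,-8): star map gives 8.540659; window check 0.5 ≤ 8.540659 < 1.1 is false → out
[5] lift (14,16): star map gives 10.918682; window check 0.5 ≤ 10.918682 < 1.1 is false → out
[6] lift (0,-6): star map gives 1.155494; window check 0.5 ≤ 1.155494 < 1.1 is false → out
[7] lift (3,4): star map gives 2.229670; window check 0.5 ≤ 2.229670 < 1.1 is false → out
[8] lift (-1,-13): star map gives 1.503571; window check 0.5 ≤ 1.503571 < 1.1 is false → out

none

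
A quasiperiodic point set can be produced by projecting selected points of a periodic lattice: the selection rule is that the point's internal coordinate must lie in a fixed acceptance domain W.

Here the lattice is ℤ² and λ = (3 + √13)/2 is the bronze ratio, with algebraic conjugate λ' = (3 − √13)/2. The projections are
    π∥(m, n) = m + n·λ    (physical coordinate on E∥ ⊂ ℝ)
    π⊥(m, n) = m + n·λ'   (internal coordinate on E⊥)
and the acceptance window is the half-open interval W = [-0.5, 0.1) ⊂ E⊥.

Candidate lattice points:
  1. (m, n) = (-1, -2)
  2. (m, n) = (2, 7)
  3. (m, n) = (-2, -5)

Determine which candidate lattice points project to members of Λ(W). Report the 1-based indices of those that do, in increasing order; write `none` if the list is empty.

Compute λ' = (3−√13)/2 = -0.3028, so π⊥(m,n) = m -0.3028·n.
#1 (-1,-2): internal coord -1 + (-2)·λ' = -0.3944; -0.3944 ∈ [-0.5, 0.1) → IN Λ
#2 (2,7): internal coord 2 + (7)·λ' = -0.1194; -0.1194 ∈ [-0.5, 0.1) → IN Λ
#3 (-2,-5): internal coord -2 + (-5)·λ' = -0.4861; -0.4861 ∈ [-0.5, 0.1) → IN Λ

1, 2, 3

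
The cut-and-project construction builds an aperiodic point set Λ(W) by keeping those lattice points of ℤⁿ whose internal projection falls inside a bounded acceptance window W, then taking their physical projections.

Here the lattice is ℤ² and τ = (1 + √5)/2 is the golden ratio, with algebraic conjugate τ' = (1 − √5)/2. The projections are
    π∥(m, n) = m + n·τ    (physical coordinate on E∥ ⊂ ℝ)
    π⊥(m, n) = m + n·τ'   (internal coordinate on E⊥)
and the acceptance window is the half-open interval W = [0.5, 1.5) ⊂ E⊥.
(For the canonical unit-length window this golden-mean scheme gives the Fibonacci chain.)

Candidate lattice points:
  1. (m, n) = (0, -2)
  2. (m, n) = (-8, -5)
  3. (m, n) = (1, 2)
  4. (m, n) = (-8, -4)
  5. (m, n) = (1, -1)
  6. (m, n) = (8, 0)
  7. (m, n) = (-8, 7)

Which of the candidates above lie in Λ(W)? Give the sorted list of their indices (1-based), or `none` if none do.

Compute τ' = (1−√5)/2 = -0.61803, so π⊥(m,n) = m -0.61803·n.
candidate 1: (m,n)=(0,-2) → π∥ = 0-2·τ ≈ -3.23607, π⊥ = 0-2·τ' ≈ 1.23607 ∈ [0.5, 1.5) ⇒ IN Λ
candidate 2: (m,n)=(-8,-5) → π∥ = -8-5·τ ≈ -16.09017, π⊥ = -8-5·τ' ≈ -4.90983 ∉ [0.5, 1.5) ⇒ out
candidate 3: (m,n)=(1,2) → π∥ = 1+2·τ ≈ 4.23607, π⊥ = 1+2·τ' ≈ -0.23607 ∉ [0.5, 1.5) ⇒ out
candidate 4: (m,n)=(-8,-4) → π∥ = -8-4·τ ≈ -14.47214, π⊥ = -8-4·τ' ≈ -5.52786 ∉ [0.5, 1.5) ⇒ out
candidate 5: (m,n)=(1,-1) → π∥ = 1-1·τ ≈ -0.61803, π⊥ = 1-1·τ' ≈ 1.61803 ∉ [0.5, 1.5) ⇒ out
candidate 6: (m,n)=(8,0) → π∥ = 8+0·τ ≈ 8.00000, π⊥ = 8+0·τ' ≈ 8.00000 ∉ [0.5, 1.5) ⇒ out
candidate 7: (m,n)=(-8,7) → π∥ = -8+7·τ ≈ 3.32624, π⊥ = -8+7·τ' ≈ -12.32624 ∉ [0.5, 1.5) ⇒ out

1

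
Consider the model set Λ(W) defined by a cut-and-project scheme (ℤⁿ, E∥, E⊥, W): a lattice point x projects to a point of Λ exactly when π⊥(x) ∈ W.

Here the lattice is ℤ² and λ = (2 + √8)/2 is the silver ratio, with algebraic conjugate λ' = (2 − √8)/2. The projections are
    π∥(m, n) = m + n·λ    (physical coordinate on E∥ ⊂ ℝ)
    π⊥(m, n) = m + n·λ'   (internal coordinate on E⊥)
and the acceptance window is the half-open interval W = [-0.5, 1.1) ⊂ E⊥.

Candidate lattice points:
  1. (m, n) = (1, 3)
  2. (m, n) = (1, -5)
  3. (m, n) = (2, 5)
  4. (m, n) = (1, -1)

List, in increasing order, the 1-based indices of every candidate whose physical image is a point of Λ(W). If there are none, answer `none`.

1, 3

Numerically λ ≈ 2.41421 and λ' = −1/λ ≈ -0.41421.
#1 (1,3): internal coord 1 + (3)·λ' = -0.24264; -0.24264 ∈ [-0.5, 1.1) → IN Λ
#2 (1,-5): internal coord 1 + (-5)·λ' = +3.07107; +3.07107 ∉ [-0.5, 1.1) → out
#3 (2,5): internal coord 2 + (5)·λ' = -0.07107; -0.07107 ∈ [-0.5, 1.1) → IN Λ
#4 (1,-1): internal coord 1 + (-1)·λ' = +1.41421; +1.41421 ∉ [-0.5, 1.1) → out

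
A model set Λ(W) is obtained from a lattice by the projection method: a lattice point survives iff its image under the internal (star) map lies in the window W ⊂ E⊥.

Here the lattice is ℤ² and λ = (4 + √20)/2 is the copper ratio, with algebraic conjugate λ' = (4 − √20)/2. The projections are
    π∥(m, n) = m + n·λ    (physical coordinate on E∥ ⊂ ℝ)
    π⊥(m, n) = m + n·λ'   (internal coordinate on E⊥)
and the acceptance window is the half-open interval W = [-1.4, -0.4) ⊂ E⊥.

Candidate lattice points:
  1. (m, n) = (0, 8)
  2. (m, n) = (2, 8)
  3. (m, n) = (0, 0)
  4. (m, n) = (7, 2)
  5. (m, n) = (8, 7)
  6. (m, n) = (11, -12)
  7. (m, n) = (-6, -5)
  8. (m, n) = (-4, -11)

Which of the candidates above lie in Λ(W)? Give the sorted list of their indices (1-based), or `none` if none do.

Numerically λ ≈ 4.236068 and λ' = −1/λ ≈ -0.236068.
[1] lift (0,8): star map gives -1.888544; window check -1.4 ≤ -1.888544 < -0.4 is false → out
[2] lift (2,8): star map gives 0.111456; window check -1.4 ≤ 0.111456 < -0.4 is false → out
[3] lift (0,0): star map gives 0.000000; window check -1.4 ≤ 0.000000 < -0.4 is false → out
[4] lift (7,2): star map gives 6.527864; window check -1.4 ≤ 6.527864 < -0.4 is false → out
[5] lift (8,7): star map gives 6.347524; window check -1.4 ≤ 6.347524 < -0.4 is false → out
[6] lift (11,-12): star map gives 13.832816; window check -1.4 ≤ 13.832816 < -0.4 is false → out
[7] lift (-6,-5): star map gives -4.819660; window check -1.4 ≤ -4.819660 < -0.4 is false → out
[8] lift (-4,-11): star map gives -1.403252; window check -1.4 ≤ -1.403252 < -0.4 is false → out

none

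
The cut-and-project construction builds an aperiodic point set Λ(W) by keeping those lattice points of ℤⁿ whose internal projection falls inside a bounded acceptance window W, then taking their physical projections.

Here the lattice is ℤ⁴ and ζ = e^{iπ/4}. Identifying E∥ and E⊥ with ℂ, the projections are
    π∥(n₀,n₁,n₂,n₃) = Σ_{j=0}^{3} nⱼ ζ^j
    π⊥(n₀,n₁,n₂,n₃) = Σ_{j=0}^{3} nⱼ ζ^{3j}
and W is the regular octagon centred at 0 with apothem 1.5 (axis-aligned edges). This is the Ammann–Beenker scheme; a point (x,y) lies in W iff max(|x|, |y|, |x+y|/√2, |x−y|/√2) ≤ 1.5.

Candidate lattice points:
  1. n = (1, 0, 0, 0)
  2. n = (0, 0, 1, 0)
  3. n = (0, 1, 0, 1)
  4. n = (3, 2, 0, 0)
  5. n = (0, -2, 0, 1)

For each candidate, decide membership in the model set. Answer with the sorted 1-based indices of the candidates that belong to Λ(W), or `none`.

1, 2, 3

Internal map: ζ^{3j} for j=0..3 gives (1,0), (−√2/2,√2/2), (0,−1), (√2/2,√2/2).
candidate 1: n = (1, 0, 0, 0) → π⊥ ≈ (+1.000000, +0.000000); max(|x|,|y|,|x±y|/√2) = 1.000000 ≤ 1.5 ⇒ ∈ W
candidate 2: n = (0, 0, 1, 0) → π⊥ ≈ (+0.000000, -1.000000); max(|x|,|y|,|x±y|/√2) = 1.000000 ≤ 1.5 ⇒ ∈ W
candidate 3: n = (0, 1, 0, 1) → π⊥ ≈ (+0.000000, +1.414214); max(|x|,|y|,|x±y|/√2) = 1.414214 ≤ 1.5 ⇒ ∈ W
candidate 4: n = (3, 2, 0, 0) → π⊥ ≈ (+1.585786, +1.414214); max(|x|,|y|,|x±y|/√2) = 2.121320 > 1.5 ⇒ ∉ W
candidate 5: n = (0, -2, 0, 1) → π⊥ ≈ (+2.121320, -0.707107); max(|x|,|y|,|x±y|/√2) = 2.121320 > 1.5 ⇒ ∉ W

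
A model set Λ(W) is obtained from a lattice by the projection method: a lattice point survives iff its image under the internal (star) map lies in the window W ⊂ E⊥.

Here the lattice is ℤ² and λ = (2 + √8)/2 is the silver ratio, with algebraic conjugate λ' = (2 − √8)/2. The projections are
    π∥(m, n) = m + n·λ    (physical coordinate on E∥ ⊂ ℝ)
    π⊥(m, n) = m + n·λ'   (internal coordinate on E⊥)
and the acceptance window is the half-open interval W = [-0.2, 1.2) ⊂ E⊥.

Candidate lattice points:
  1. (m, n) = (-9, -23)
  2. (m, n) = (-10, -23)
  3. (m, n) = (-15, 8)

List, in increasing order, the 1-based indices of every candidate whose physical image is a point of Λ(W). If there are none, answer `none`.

1

Compute λ' = (2−√8)/2 = -0.41421, so π⊥(m,n) = m -0.41421·n.
#1 (-9,-23): internal coord -9 + (-23)·λ' = +0.52691; +0.52691 ∈ [-0.2, 1.2) → IN Λ
#2 (-10,-23): internal coord -10 + (-23)·λ' = -0.47309; -0.47309 ∉ [-0.2, 1.2) → out
#3 (-15,8): internal coord -15 + (8)·λ' = -18.31371; -18.31371 ∉ [-0.2, 1.2) → out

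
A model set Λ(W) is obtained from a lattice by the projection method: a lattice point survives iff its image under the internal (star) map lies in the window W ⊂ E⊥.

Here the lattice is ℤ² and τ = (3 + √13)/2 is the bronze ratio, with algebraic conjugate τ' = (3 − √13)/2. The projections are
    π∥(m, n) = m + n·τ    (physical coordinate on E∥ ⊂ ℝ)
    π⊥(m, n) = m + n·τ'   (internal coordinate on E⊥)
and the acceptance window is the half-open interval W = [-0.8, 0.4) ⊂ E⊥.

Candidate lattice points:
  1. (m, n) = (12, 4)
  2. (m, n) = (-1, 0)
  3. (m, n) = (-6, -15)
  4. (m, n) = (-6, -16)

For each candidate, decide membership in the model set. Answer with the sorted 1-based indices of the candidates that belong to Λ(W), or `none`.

none

τ' = (3−√13)/2 ≈ -0.30278.
[1] lift (12,4): star map gives 10.78890; window check -0.8 ≤ 10.78890 < 0.4 is false → out
[2] lift (-1,0): star map gives -1.00000; window check -0.8 ≤ -1.00000 < 0.4 is false → out
[3] lift (-6,-15): star map gives -1.45837; window check -0.8 ≤ -1.45837 < 0.4 is false → out
[4] lift (-6,-16): star map gives -1.15559; window check -0.8 ≤ -1.15559 < 0.4 is false → out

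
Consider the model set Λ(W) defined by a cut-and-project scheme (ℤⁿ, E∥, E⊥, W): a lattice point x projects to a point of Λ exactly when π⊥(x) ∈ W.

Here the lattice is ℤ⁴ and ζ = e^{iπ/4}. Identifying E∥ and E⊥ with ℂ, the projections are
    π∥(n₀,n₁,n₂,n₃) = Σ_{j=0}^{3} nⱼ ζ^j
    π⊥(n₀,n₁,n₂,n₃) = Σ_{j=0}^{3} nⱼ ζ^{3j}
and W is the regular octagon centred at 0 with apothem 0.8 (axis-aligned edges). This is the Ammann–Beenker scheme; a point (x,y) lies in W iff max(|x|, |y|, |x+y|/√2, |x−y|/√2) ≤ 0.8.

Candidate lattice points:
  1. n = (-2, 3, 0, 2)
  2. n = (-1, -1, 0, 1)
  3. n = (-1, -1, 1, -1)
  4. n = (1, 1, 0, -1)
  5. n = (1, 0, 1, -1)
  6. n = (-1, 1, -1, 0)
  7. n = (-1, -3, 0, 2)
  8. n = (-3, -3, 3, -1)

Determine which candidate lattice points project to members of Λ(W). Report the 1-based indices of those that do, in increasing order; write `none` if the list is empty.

Internal map: ζ^{3j} for j=0..3 gives (1,0), (−√2/2,√2/2), (0,−1), (√2/2,√2/2).
candidate 1: n = (-2, 3, 0, 2) → π⊥ ≈ (-2.707107, +3.535534); max(|x|,|y|,|x±y|/√2) = 4.414214 > 0.8 ⇒ ∉ W
candidate 2: n = (-1, -1, 0, 1) → π⊥ ≈ (+0.414214, +0.000000); max(|x|,|y|,|x±y|/√2) = 0.414214 ≤ 0.8 ⇒ ∈ W
candidate 3: n = (-1, -1, 1, -1) → π⊥ ≈ (-1.000000, -2.414214); max(|x|,|y|,|x±y|/√2) = 2.414214 > 0.8 ⇒ ∉ W
candidate 4: n = (1, 1, 0, -1) → π⊥ ≈ (-0.414214, +0.000000); max(|x|,|y|,|x±y|/√2) = 0.414214 ≤ 0.8 ⇒ ∈ W
candidate 5: n = (1, 0, 1, -1) → π⊥ ≈ (+0.292893, -1.707107); max(|x|,|y|,|x±y|/√2) = 1.707107 > 0.8 ⇒ ∉ W
candidate 6: n = (-1, 1, -1, 0) → π⊥ ≈ (-1.707107, +1.707107); max(|x|,|y|,|x±y|/√2) = 2.414214 > 0.8 ⇒ ∉ W
candidate 7: n = (-1, -3, 0, 2) → π⊥ ≈ (+2.535534, -0.707107); max(|x|,|y|,|x±y|/√2) = 2.535534 > 0.8 ⇒ ∉ W
candidate 8: n = (-3, -3, 3, -1) → π⊥ ≈ (-1.585786, -5.828427); max(|x|,|y|,|x±y|/√2) = 5.828427 > 0.8 ⇒ ∉ W

2, 4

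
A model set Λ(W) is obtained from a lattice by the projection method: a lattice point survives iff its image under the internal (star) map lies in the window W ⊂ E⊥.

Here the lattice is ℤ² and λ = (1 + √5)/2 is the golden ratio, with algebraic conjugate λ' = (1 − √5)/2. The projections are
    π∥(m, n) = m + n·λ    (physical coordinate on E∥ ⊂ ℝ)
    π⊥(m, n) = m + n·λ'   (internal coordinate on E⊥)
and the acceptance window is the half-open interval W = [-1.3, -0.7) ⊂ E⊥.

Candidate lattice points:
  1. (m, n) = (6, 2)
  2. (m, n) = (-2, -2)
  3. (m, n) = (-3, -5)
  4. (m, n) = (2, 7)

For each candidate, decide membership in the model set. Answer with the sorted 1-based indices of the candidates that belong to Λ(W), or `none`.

Compute λ' = (1−√5)/2 = -0.6180, so π⊥(m,n) = m -0.6180·n.
[1] lift (6,2): star map gives 4.7639; window check -1.3 ≤ 4.7639 < -0.7 is false → out
[2] lift (-2,-2): star map gives -0.7639; window check -1.3 ≤ -0.7639 < -0.7 is true → IN Λ
[3] lift (-3,-5): star map gives 0.0902; window check -1.3 ≤ 0.0902 < -0.7 is false → out
[4] lift (2,7): star map gives -2.3262; window check -1.3 ≤ -2.3262 < -0.7 is false → out

2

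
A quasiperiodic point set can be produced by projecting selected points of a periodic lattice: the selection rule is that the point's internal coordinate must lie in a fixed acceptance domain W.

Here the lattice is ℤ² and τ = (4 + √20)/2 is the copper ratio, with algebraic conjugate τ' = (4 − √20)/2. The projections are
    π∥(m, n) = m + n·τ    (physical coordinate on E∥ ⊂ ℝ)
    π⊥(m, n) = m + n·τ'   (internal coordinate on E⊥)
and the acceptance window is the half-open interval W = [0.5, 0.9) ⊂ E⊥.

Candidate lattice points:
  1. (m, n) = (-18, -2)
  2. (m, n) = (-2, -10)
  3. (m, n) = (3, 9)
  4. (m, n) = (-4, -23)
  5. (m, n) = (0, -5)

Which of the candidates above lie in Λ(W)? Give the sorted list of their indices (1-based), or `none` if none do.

3

τ' = (4−√20)/2 ≈ -0.2361.
[1] lift (-18,-2): star map gives -17.5279; window check 0.5 ≤ -17.5279 < 0.9 is false → out
[2] lift (-2,-10): star map gives 0.3607; window check 0.5 ≤ 0.3607 < 0.9 is false → out
[3] lift (3,9): star map gives 0.8754; window check 0.5 ≤ 0.8754 < 0.9 is true → IN Λ
[4] lift (-4,-23): star map gives 1.4296; window check 0.5 ≤ 1.4296 < 0.9 is false → out
[5] lift (0,-5): star map gives 1.1803; window check 0.5 ≤ 1.1803 < 0.9 is false → out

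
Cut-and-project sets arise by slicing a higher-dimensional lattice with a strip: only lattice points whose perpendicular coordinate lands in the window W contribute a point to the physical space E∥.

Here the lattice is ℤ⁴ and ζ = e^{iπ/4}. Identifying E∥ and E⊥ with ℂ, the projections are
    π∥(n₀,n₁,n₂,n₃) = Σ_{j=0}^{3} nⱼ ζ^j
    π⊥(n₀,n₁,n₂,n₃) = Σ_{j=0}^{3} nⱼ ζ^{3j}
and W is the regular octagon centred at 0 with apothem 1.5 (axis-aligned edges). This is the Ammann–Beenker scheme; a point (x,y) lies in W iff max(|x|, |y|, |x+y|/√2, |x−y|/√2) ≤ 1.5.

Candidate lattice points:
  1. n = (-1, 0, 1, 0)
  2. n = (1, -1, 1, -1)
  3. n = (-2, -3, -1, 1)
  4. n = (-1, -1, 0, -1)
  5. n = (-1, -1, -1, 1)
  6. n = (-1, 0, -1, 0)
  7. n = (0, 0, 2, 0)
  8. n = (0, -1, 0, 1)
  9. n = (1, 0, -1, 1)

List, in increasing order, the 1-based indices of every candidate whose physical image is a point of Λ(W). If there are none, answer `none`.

1, 3, 5, 6, 8

Internal map: ζ^{3j} for j=0..3 gives (1,0), (−√2/2,√2/2), (0,−1), (√2/2,√2/2).
#1 (-1, 0, 1, 0): internal (-1.00000, -1.00000); octagon support 1.41421 vs apothem 1.5 → ∈ W
#2 (1, -1, 1, -1): internal (1.00000, -2.41421); octagon support 2.41421 vs apothem 1.5 → ∉ W
#3 (-2, -3, -1, 1): internal (0.82843, -0.41421); octagon support 0.87868 vs apothem 1.5 → ∈ W
#4 (-1, -1, 0, -1): internal (-1.00000, -1.41421); octagon support 1.70711 vs apothem 1.5 → ∉ W
#5 (-1, -1, -1, 1): internal (0.41421, 1.00000); octagon support 1.00000 vs apothem 1.5 → ∈ W
#6 (-1, 0, -1, 0): internal (-1.00000, 1.00000); octagon support 1.41421 vs apothem 1.5 → ∈ W
#7 (0, 0, 2, 0): internal (0.00000, -2.00000); octagon support 2.00000 vs apothem 1.5 → ∉ W
#8 (0, -1, 0, 1): internal (1.41421, 0.00000); octagon support 1.41421 vs apothem 1.5 → ∈ W
#9 (1, 0, -1, 1): internal (1.70711, 1.70711); octagon support 2.41421 vs apothem 1.5 → ∉ W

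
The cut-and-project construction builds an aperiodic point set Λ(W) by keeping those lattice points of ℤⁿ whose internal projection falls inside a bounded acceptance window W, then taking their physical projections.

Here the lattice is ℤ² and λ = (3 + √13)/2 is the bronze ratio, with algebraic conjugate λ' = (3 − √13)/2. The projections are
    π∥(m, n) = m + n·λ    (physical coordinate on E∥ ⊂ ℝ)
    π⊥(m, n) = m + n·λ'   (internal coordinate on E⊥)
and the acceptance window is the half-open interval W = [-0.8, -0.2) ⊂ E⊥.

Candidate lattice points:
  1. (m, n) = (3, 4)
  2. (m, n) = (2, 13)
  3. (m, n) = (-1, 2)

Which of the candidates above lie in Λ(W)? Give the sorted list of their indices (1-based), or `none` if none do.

λ' = (3−√13)/2 ≈ -0.30278.
#1 (3,4): internal coord 3 + (4)·λ' = +1.78890; +1.78890 ∉ [-0.8, -0.2) → out
#2 (2,13): internal coord 2 + (13)·λ' = -1.93608; -1.93608 ∉ [-0.8, -0.2) → out
#3 (-1,2): internal coord -1 + (2)·λ' = -1.60555; -1.60555 ∉ [-0.8, -0.2) → out

none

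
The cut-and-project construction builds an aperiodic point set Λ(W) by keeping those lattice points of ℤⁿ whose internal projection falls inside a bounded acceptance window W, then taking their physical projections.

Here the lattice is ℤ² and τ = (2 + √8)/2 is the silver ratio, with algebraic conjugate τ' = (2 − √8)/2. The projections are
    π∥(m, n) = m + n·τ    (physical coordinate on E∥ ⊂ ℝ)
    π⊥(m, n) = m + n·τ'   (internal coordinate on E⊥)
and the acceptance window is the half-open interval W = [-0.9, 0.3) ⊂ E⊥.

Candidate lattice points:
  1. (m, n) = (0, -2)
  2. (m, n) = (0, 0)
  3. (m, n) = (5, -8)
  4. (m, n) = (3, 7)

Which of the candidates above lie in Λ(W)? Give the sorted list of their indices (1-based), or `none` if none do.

2, 4

Numerically τ ≈ 2.414214 and τ' = −1/τ ≈ -0.414214.
#1 (0,-2): internal coord 0 + (-2)·τ' = +0.828427; +0.828427 ∉ [-0.9, 0.3) → out
#2 (0,0): internal coord 0 + (0)·τ' = +0.000000; +0.000000 ∈ [-0.9, 0.3) → IN Λ
#3 (5,-8): internal coord 5 + (-8)·τ' = +8.313708; +8.313708 ∉ [-0.9, 0.3) → out
#4 (3,7): internal coord 3 + (7)·τ' = +0.100505; +0.100505 ∈ [-0.9, 0.3) → IN Λ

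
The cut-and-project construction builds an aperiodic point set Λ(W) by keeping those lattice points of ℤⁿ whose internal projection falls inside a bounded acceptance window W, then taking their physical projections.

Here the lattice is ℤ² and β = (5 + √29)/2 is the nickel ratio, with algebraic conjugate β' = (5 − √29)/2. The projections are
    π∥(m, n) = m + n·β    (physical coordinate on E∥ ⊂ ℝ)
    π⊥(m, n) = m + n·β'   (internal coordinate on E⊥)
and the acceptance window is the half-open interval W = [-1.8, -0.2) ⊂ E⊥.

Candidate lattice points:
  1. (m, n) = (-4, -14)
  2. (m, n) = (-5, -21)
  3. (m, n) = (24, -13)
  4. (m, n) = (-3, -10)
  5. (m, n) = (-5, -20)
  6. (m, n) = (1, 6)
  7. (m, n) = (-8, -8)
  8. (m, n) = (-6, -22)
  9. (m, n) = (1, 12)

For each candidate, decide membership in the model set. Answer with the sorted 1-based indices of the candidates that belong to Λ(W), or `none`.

1, 2, 4, 5, 8, 9

β' = (5−√29)/2 ≈ -0.1926.
[1] lift (-4,-14): star map gives -1.3038; window check -1.8 ≤ -1.3038 < -0.2 is true → IN Λ
[2] lift (-5,-21): star map gives -0.9558; window check -1.8 ≤ -0.9558 < -0.2 is true → IN Λ
[3] lift (24,-13): star map gives 26.5036; window check -1.8 ≤ 26.5036 < -0.2 is false → out
[4] lift (-3,-10): star map gives -1.0742; window check -1.8 ≤ -1.0742 < -0.2 is true → IN Λ
[5] lift (-5,-20): star map gives -1.1484; window check -1.8 ≤ -1.1484 < -0.2 is true → IN Λ
[6] lift (1,6): star map gives -0.1555; window check -1.8 ≤ -0.1555 < -0.2 is false → out
[7] lift (-8,-8): star map gives -6.4593; window check -1.8 ≤ -6.4593 < -0.2 is false → out
[8] lift (-6,-22): star map gives -1.7632; window check -1.8 ≤ -1.7632 < -0.2 is true → IN Λ
[9] lift (1,12): star map gives -1.3110; window check -1.8 ≤ -1.3110 < -0.2 is true → IN Λ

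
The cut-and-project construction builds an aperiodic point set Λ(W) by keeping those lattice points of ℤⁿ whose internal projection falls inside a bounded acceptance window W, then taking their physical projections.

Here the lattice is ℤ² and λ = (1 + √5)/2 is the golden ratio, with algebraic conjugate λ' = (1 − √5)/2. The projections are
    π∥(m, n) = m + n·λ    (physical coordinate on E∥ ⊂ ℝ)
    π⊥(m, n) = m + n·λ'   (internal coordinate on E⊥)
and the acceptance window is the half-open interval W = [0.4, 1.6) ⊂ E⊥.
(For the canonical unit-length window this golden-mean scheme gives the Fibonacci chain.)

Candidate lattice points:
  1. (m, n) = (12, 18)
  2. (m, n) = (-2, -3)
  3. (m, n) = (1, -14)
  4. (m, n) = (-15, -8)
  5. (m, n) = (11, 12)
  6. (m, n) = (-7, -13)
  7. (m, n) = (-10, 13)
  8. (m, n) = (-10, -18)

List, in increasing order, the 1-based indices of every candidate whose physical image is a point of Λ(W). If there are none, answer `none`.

1, 6, 8

Numerically λ ≈ 1.6180 and λ' = −1/λ ≈ -0.6180.
candidate 1: (m,n)=(12,18) → π∥ = 12+18·λ ≈ 41.1246, π⊥ = 12+18·λ' ≈ 0.8754 ∈ [0.4, 1.6) ⇒ IN Λ
candidate 2: (m,n)=(-2,-3) → π∥ = -2-3·λ ≈ -6.8541, π⊥ = -2-3·λ' ≈ -0.1459 ∉ [0.4, 1.6) ⇒ out
candidate 3: (m,n)=(1,-14) → π∥ = 1-14·λ ≈ -21.6525, π⊥ = 1-14·λ' ≈ 9.6525 ∉ [0.4, 1.6) ⇒ out
candidate 4: (m,n)=(-15,-8) → π∥ = -15-8·λ ≈ -27.9443, π⊥ = -15-8·λ' ≈ -10.0557 ∉ [0.4, 1.6) ⇒ out
candidate 5: (m,n)=(11,12) → π∥ = 11+12·λ ≈ 30.4164, π⊥ = 11+12·λ' ≈ 3.5836 ∉ [0.4, 1.6) ⇒ out
candidate 6: (m,n)=(-7,-13) → π∥ = -7-13·λ ≈ -28.0344, π⊥ = -7-13·λ' ≈ 1.0344 ∈ [0.4, 1.6) ⇒ IN Λ
candidate 7: (m,n)=(-10,13) → π∥ = -10+13·λ ≈ 11.0344, π⊥ = -10+13·λ' ≈ -18.0344 ∉ [0.4, 1.6) ⇒ out
candidate 8: (m,n)=(-10,-18) → π∥ = -10-18·λ ≈ -39.1246, π⊥ = -10-18·λ' ≈ 1.1246 ∈ [0.4, 1.6) ⇒ IN Λ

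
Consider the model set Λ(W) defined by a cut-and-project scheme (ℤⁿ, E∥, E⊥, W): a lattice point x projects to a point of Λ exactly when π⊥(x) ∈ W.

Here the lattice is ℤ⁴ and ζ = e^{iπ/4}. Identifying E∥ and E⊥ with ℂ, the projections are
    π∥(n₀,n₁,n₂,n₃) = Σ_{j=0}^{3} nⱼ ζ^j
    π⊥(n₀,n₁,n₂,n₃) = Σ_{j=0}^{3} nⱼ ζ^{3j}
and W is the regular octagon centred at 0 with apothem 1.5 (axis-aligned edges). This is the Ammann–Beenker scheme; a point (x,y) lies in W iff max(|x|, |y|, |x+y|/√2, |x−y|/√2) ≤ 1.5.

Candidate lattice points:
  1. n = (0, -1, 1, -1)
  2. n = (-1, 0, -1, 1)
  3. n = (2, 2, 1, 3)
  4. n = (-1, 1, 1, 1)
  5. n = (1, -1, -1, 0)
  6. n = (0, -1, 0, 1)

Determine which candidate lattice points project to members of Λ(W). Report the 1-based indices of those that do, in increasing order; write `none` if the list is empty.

4, 6

π⊥(n) = n₀ + n₁ζ³ + n₂ζ⁶ + n₃ζ⁹ where ζ = e^{iπ/4}.
candidate 1: n = (0, -1, 1, -1) → π⊥ ≈ (+0.0000, -2.4142); max(|x|,|y|,|x±y|/√2) = 2.4142 > 1.5 ⇒ ∉ W
candidate 2: n = (-1, 0, -1, 1) → π⊥ ≈ (-0.2929, +1.7071); max(|x|,|y|,|x±y|/√2) = 1.7071 > 1.5 ⇒ ∉ W
candidate 3: n = (2, 2, 1, 3) → π⊥ ≈ (+2.7071, +2.5355); max(|x|,|y|,|x±y|/√2) = 3.7071 > 1.5 ⇒ ∉ W
candidate 4: n = (-1, 1, 1, 1) → π⊥ ≈ (-1.0000, +0.4142); max(|x|,|y|,|x±y|/√2) = 1.0000 ≤ 1.5 ⇒ ∈ W
candidate 5: n = (1, -1, -1, 0) → π⊥ ≈ (+1.7071, +0.2929); max(|x|,|y|,|x±y|/√2) = 1.7071 > 1.5 ⇒ ∉ W
candidate 6: n = (0, -1, 0, 1) → π⊥ ≈ (+1.4142, +0.0000); max(|x|,|y|,|x±y|/√2) = 1.4142 ≤ 1.5 ⇒ ∈ W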